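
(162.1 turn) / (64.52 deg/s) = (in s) 904.5. Check: 1 turn = 6.2831853 rad, so 162.1 turn = 162.1 * 6.2831853 = 1018.5043 rad. 1 deg/s = 0.017453293 rad/s, so 64.52 deg/s = 64.52 * 0.017453293 = 1.1260864 rad/s. Combine: 1018.5043 rad / 1.1260864 rad/s = 904.46373 s. Result: 904.46373 s ≈ 904.5 s (4 s.f.).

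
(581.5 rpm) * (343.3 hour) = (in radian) 1 rpm = 0.10471976 rad/s, so 581.5 rpm = 581.5 * 0.10471976 = 60.894538 rad/s. 1 hour = 3600 s, so 343.3 hour = 343.3 * 3600 = 1235880 s. Combine: 60.894538 rad/s * 1235880 s = 75258341 rad. 75258341 rad = 75258341 radian ≈ 7.526e+07 radian (4 s.f.). Final answer: 7.526e+07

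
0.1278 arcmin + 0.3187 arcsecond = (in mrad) 1 arcmin = 0.00029088821 rad, so 0.1278 arcmin = 0.1278 * 0.00029088821 = 3.7175513e-05 rad. 1 arcsecond = 4.8481368e-06 rad, so 0.3187 arcsecond = 0.3187 * 4.8481368e-06 = 1.5451012e-06 rad. Sum: 3.7175513e-05 + 1.5451012e-06 = 3.8720614e-05 rad. 1 mrad = 0.001 rad, so 3.8720614e-05 rad = 3.8720614e-05 / 0.001 = 0.038720614 mrad ≈ 0.03872 mrad (4 s.f.). Final answer: 0.03872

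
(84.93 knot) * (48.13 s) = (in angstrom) 2.103e+13. Check: 1 knot = 0.51444444 m/s, so 84.93 knot = 84.93 * 0.51444444 = 43.691767 m/s. 48.13 s is already in s. Combine: 43.691767 m/s * 48.13 s = 2102.8847 m. 1 angstrom = 1e-10 m, so 2102.8847 m = 2102.8847 / 1e-10 = 2.1028847e+13 angstrom ≈ 2.103e+13 angstrom (4 s.f.).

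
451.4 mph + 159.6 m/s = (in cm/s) 3.614e+04. Check: 1 mph = 0.44704 m/s, so 451.4 mph = 451.4 * 0.44704 = 201.79386 m/s. 159.6 m/s is already in m/s. Sum: 201.79386 + 159.6 = 361.39386 m/s. 1 cm/s = 0.01 m/s, so 361.39386 m/s = 361.39386 / 0.01 = 36139.386 cm/s ≈ 3.614e+04 cm/s (4 s.f.).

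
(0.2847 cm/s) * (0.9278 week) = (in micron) 1.598e+09. Check: 1 cm/s = 0.01 m/s, so 0.2847 cm/s = 0.2847 * 0.01 = 0.002847 m/s. 1 week = 604800 s, so 0.9278 week = 0.9278 * 604800 = 561133.44 s. Combine: 0.002847 m/s * 561133.44 s = 1597.5469 m. 1 micron = 1e-06 m, so 1597.5469 m = 1597.5469 / 1e-06 = 1.5975469e+09 micron ≈ 1.598e+09 micron (4 s.f.).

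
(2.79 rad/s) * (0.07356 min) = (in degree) 705.5. Check: 2.79 rad/s is already in rad/s. 1 min = 60 s, so 0.07356 min = 0.07356 * 60 = 4.4136 s. Combine: 2.79 rad/s * 4.4136 s = 12.313944 rad. 1 degree = 0.017453293 rad, so 12.313944 rad = 12.313944 / 0.017453293 = 705.53702 degree ≈ 705.5 degree (4 s.f.).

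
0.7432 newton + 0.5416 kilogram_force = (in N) 6.054. Check: 0.7432 newton = 0.7432 N. 1 kilogram_force = 9.80665 N, so 0.5416 kilogram_force = 0.5416 * 9.80665 = 5.3112816 N. Sum: 0.7432 + 5.3112816 = 6.0544816 N. Result: 6.0544816 N ≈ 6.054 N (4 s.f.).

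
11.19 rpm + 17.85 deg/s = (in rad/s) 1.483. Check: 1 rpm = 0.10471976 rad/s, so 11.19 rpm = 11.19 * 0.10471976 = 1.1718141 rad/s. 1 deg/s = 0.017453293 rad/s, so 17.85 deg/s = 17.85 * 0.017453293 = 0.31154127 rad/s. Sum: 1.1718141 + 0.31154127 = 1.4833553 rad/s. Result: 1.4833553 rad/s ≈ 1.483 rad/s (4 s.f.).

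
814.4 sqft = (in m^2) 75.66. Check: 1 sqft = 0.09290304 m^2, so 814.4 sqft = 814.4 * 0.09290304 = 75.660236 m^2. Result: 75.660236 m^2 ≈ 75.66 m^2 (4 s.f.).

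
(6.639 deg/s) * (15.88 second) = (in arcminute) 1 deg/s = 0.017453293 rad/s, so 6.639 deg/s = 6.639 * 0.017453293 = 0.11587241 rad/s. 15.88 second = 15.88 s. Combine: 0.11587241 rad/s * 15.88 s = 1.8400539 rad. 1 arcminute = 0.00029088821 rad, so 1.8400539 rad = 1.8400539 / 0.00029088821 = 6325.6392 arcminute ≈ 6326 arcminute (4 s.f.). Final answer: 6326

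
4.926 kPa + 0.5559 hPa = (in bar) 0.04982. Check: 1 kPa = 1000 Pa, so 4.926 kPa = 4.926 * 1000 = 4926 Pa. 1 hPa = 100 Pa, so 0.5559 hPa = 0.5559 * 100 = 55.59 Pa. Sum: 4926 + 55.59 = 4981.59 Pa. 1 bar = 100000 Pa, so 4981.59 Pa = 4981.59 / 100000 = 0.0498159 bar ≈ 0.04982 bar (4 s.f.).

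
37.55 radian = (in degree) 2151. Check: 37.55 radian = 37.55 rad. 1 degree = 0.017453293 rad, so 37.55 rad = 37.55 / 0.017453293 = 2151.4565 degree ≈ 2151 degree (4 s.f.).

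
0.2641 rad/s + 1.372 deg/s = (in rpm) 2.751. Check: 0.2641 rad/s is already in rad/s. 1 deg/s = 0.017453293 rad/s, so 1.372 deg/s = 1.372 * 0.017453293 = 0.023945917 rad/s. Sum: 0.2641 + 0.023945917 = 0.28804592 rad/s. 1 rpm = 0.10471976 rad/s, so 0.28804592 rad/s = 0.28804592 / 0.10471976 = 2.7506359 rpm ≈ 2.751 rpm (4 s.f.).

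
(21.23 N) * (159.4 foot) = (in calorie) 246.5. Check: 21.23 N is already in N. 1 foot = 0.3048 m, so 159.4 foot = 159.4 * 0.3048 = 48.58512 m. Combine: 21.23 N * 48.58512 m = 1031.4621 J. 1 calorie = 4.184 J, so 1031.4621 J = 1031.4621 / 4.184 = 246.52536 calorie ≈ 246.5 calorie (4 s.f.).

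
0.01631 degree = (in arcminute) 0.9786. Check: 1 degree = 0.017453293 rad, so 0.01631 degree = 0.01631 * 0.017453293 = 0.0002846632 rad. 1 arcminute = 0.00029088821 rad, so 0.0002846632 rad = 0.0002846632 / 0.00029088821 = 0.9786 arcminute.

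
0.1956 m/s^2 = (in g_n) 0.01995. Check: 1 g_n = 9.80665 m/s^2, so 0.1956 m/s^2 = 0.1956 / 9.80665 = 0.019945649 g_n ≈ 0.01995 g_n (4 s.f.).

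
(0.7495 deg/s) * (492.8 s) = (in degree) 1 deg/s = 0.017453293 rad/s, so 0.7495 deg/s = 0.7495 * 0.017453293 = 0.013081243 rad/s. 492.8 s is already in s. Combine: 0.013081243 rad/s * 492.8 s = 6.4464364 rad. 1 degree = 0.017453293 rad, so 6.4464364 rad = 6.4464364 / 0.017453293 = 369.3536 degree ≈ 369.4 degree (4 s.f.). Final answer: 369.4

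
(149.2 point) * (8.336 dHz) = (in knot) 1 point = 0.00035277778 m, so 149.2 point = 149.2 * 0.00035277778 = 0.052634444 m. 1 dHz = 0.1 Hz, so 8.336 dHz = 8.336 * 0.1 = 0.8336 Hz. Combine: 0.052634444 m * 0.8336 Hz = 0.043876073 m/s. 1 knot = 0.51444444 m/s, so 0.043876073 m/s = 0.043876073 / 0.51444444 = 0.085288263 knot ≈ 0.08529 knot (4 s.f.). Final answer: 0.08529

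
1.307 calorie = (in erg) 5.468e+07. Check: 1 calorie = 4.184 J, so 1.307 calorie = 1.307 * 4.184 = 5.468488 J. 1 erg = 1e-07 J, so 5.468488 J = 5.468488 / 1e-07 = 54684880 erg ≈ 5.468e+07 erg (4 s.f.).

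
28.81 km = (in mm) 2.881e+07. Check: 1 km = 1000 m, so 28.81 km = 28.81 * 1000 = 28810 m. 1 mm = 0.001 m, so 28810 m = 28810 / 0.001 = 28810000 mm ≈ 2.881e+07 mm (4 s.f.).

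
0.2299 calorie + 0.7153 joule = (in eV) 1.047e+19. Check: 1 calorie = 4.184 J, so 0.2299 calorie = 0.2299 * 4.184 = 0.9619016 J. 0.7153 joule = 0.7153 J. Sum: 0.9619016 + 0.7153 = 1.6772016 J. 1 eV = 1.6021766e-19 J, so 1.6772016 J = 1.6772016 / 1.6021766e-19 = 1.0468269e+19 eV ≈ 1.047e+19 eV (4 s.f.).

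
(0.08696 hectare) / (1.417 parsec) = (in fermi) 1 hectare = 10000 m^2, so 0.08696 hectare = 0.08696 * 10000 = 869.6 m^2. 1 parsec = 3.0856776e+16 m, so 1.417 parsec = 1.417 * 3.0856776e+16 = 4.3724051e+16 m. Combine: 869.6 m^2 / 4.3724051e+16 m = 1.9888367e-14 m. 1 fermi = 1e-15 m, so 1.9888367e-14 m = 1.9888367e-14 / 1e-15 = 19.888367 fermi ≈ 19.89 fermi (4 s.f.). Final answer: 19.89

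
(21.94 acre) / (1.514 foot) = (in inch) 1 acre = 4046.8564 m^2, so 21.94 acre = 21.94 * 4046.8564 = 88788.03 m^2. 1 foot = 0.3048 m, so 1.514 foot = 1.514 * 0.3048 = 0.4614672 m. Combine: 88788.03 m^2 / 0.4614672 m = 192403.77 m. 1 inch = 0.0254 m, so 192403.77 m = 192403.77 / 0.0254 = 7574951.7 inch ≈ 7.575e+06 inch (4 s.f.). Final answer: 7.575e+06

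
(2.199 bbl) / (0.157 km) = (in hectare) 1 bbl = 0.15898729 m^3, so 2.199 bbl = 2.199 * 0.15898729 = 0.34961306 m^3. 1 km = 1000 m, so 0.157 km = 0.157 * 1000 = 157 m. Combine: 0.34961306 m^3 / 157 m = 0.0022268348 m^2. 1 hectare = 10000 m^2, so 0.0022268348 m^2 = 0.0022268348 / 10000 = 2.2268348e-07 hectare ≈ 2.227e-07 hectare (4 s.f.). Final answer: 2.227e-07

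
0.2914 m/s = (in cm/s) 1 cm/s = 0.01 m/s, so 0.2914 m/s = 0.2914 / 0.01 = 29.14 cm/s. Final answer: 29.14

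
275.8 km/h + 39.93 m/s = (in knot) 226.5. Check: 1 km/h = 0.27777778 m/s, so 275.8 km/h = 275.8 * 0.27777778 = 76.611111 m/s. 39.93 m/s is already in m/s. Sum: 76.611111 + 39.93 = 116.54111 m/s. 1 knot = 0.51444444 m/s, so 116.54111 m/s = 116.54111 / 0.51444444 = 226.5378 knot ≈ 226.5 knot (4 s.f.).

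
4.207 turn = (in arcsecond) 5.452e+06. Check: 1 turn = 6.2831853 rad, so 4.207 turn = 4.207 * 6.2831853 = 26.433361 rad. 1 arcsecond = 4.8481368e-06 rad, so 26.433361 rad = 26.433361 / 4.8481368e-06 = 5452272 arcsecond ≈ 5.452e+06 arcsecond (4 s.f.).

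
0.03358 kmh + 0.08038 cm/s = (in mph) 1 kmh = 0.27777778 m/s, so 0.03358 kmh = 0.03358 * 0.27777778 = 0.0093277778 m/s. 1 cm/s = 0.01 m/s, so 0.08038 cm/s = 0.08038 * 0.01 = 0.0008038 m/s. Sum: 0.0093277778 + 0.0008038 = 0.010131578 m/s. 1 mph = 0.44704 m/s, so 0.010131578 m/s = 0.010131578 / 0.44704 = 0.022663694 mph ≈ 0.02266 mph (4 s.f.). Final answer: 0.02266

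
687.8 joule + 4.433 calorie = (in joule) 687.8 joule = 687.8 J. 1 calorie = 4.184 J, so 4.433 calorie = 4.433 * 4.184 = 18.547672 J. Sum: 687.8 + 18.547672 = 706.34767 J. 706.34767 J = 706.34767 joule ≈ 706.3 joule (4 s.f.). Final answer: 706.3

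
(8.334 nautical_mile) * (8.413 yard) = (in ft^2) 1.278e+06. Check: 1 nautical_mile = 1852 m, so 8.334 nautical_mile = 8.334 * 1852 = 15434.568 m. 1 yard = 0.9144 m, so 8.413 yard = 8.413 * 0.9144 = 7.6928472 m. Combine: 15434.568 m * 7.6928472 m = 118735.77 m^2. 1 ft^2 = 0.09290304 m^2, so 118735.77 m^2 = 118735.77 / 0.09290304 = 1278061.2 ft^2 ≈ 1.278e+06 ft^2 (4 s.f.).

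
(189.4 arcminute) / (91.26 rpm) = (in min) 9.608e-05. Check: 1 arcminute = 0.00029088821 rad, so 189.4 arcminute = 189.4 * 0.00029088821 = 0.055094227 rad. 1 rpm = 0.10471976 rad/s, so 91.26 rpm = 91.26 * 0.10471976 = 9.5567249 rad/s. Combine: 0.055094227 rad / 9.5567249 rad/s = 0.0057649694 s. 1 min = 60 s, so 0.0057649694 s = 0.0057649694 / 60 = 9.6082824e-05 min ≈ 9.608e-05 min (4 s.f.).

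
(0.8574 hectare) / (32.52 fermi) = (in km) 1 hectare = 10000 m^2, so 0.8574 hectare = 0.8574 * 10000 = 8574 m^2. 1 fermi = 1e-15 m, so 32.52 fermi = 32.52 * 1e-15 = 3.252e-14 m. Combine: 8574 m^2 / 3.252e-14 m = 2.6365314e+17 m. 1 km = 1000 m, so 2.6365314e+17 m = 2.6365314e+17 / 1000 = 2.6365314e+14 km ≈ 2.637e+14 km (4 s.f.). Final answer: 2.637e+14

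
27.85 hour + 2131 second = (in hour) 1 hour = 3600 s, so 27.85 hour = 27.85 * 3600 = 100260 s. 2131 second = 2131 s. Sum: 100260 + 2131 = 102391 s. 1 hour = 3600 s, so 102391 s = 102391 / 3600 = 28.441944 hour ≈ 28.44 hour (4 s.f.). Final answer: 28.44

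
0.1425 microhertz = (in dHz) 1.425e-06. Check: 1 microhertz = 1e-06 Hz, so 0.1425 microhertz = 0.1425 * 1e-06 = 1.425e-07 Hz. 1 dHz = 0.1 Hz, so 1.425e-07 Hz = 1.425e-07 / 0.1 = 1.425e-06 dHz.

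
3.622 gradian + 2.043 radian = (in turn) 0.3342. Check: 1 gradian = 0.015707963 rad, so 3.622 gradian = 3.622 * 0.015707963 = 0.056894243 rad. 2.043 radian = 2.043 rad. Sum: 0.056894243 + 2.043 = 2.0998942 rad. 1 turn = 6.2831853 rad, so 2.0998942 rad = 2.0998942 / 6.2831853 = 0.33420855 turn ≈ 0.3342 turn (4 s.f.).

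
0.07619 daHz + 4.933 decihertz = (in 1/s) 1 daHz = 10 Hz, so 0.07619 daHz = 0.07619 * 10 = 0.7619 Hz. 1 decihertz = 0.1 Hz, so 4.933 decihertz = 4.933 * 0.1 = 0.4933 Hz. Sum: 0.7619 + 0.4933 = 1.2552 Hz. 1.2552 Hz = 1.2552 1/s ≈ 1.255 1/s (4 s.f.). Final answer: 1.255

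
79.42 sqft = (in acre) 0.001823. Check: 1 sqft = 0.09290304 m^2, so 79.42 sqft = 79.42 * 0.09290304 = 7.3783594 m^2. 1 acre = 4046.8564 m^2, so 7.3783594 m^2 = 7.3783594 / 4046.8564 = 0.0018232323 acre ≈ 0.001823 acre (4 s.f.).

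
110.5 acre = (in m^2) 4.472e+05. Check: 1 acre = 4046.8564 m^2, so 110.5 acre = 110.5 * 4046.8564 = 447177.63 m^2. Result: 447177.63 m^2 ≈ 4.472e+05 m^2 (4 s.f.).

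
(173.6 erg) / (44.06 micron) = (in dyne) 3.94e+04. Check: 1 erg = 1e-07 J, so 173.6 erg = 173.6 * 1e-07 = 1.736e-05 J. 1 micron = 1e-06 m, so 44.06 micron = 44.06 * 1e-06 = 4.406e-05 m. Combine: 1.736e-05 J / 4.406e-05 m = 0.39400817 N. 1 dyne = 1e-05 N, so 0.39400817 N = 0.39400817 / 1e-05 = 39400.817 dyne ≈ 3.94e+04 dyne (4 s.f.).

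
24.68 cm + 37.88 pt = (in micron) 1 cm = 0.01 m, so 24.68 cm = 24.68 * 0.01 = 0.2468 m. 1 pt = 0.00035277778 m, so 37.88 pt = 37.88 * 0.00035277778 = 0.013363222 m. Sum: 0.2468 + 0.013363222 = 0.26016322 m. 1 micron = 1e-06 m, so 0.26016322 m = 0.26016322 / 1e-06 = 260163.22 micron ≈ 2.602e+05 micron (4 s.f.). Final answer: 2.602e+05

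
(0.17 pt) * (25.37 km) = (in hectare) 1 pt = 0.00035277778 m, so 0.17 pt = 0.17 * 0.00035277778 = 5.9972222e-05 m. 1 km = 1000 m, so 25.37 km = 25.37 * 1000 = 25370 m. Combine: 5.9972222e-05 m * 25370 m = 1.5214953 m^2. 1 hectare = 10000 m^2, so 1.5214953 m^2 = 1.5214953 / 10000 = 0.00015214953 hectare ≈ 0.0001521 hectare (4 s.f.). Final answer: 0.0001521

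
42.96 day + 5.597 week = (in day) 1 day = 86400 s, so 42.96 day = 42.96 * 86400 = 3711744 s. 1 week = 604800 s, so 5.597 week = 5.597 * 604800 = 3385065.6 s. Sum: 3711744 + 3385065.6 = 7096809.6 s. 1 day = 86400 s, so 7096809.6 s = 7096809.6 / 86400 = 82.139 day ≈ 82.14 day (4 s.f.). Final answer: 82.14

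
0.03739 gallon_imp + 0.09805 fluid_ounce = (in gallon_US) 1 gallon_imp = 0.00454609 m^3, so 0.03739 gallon_imp = 0.03739 * 0.00454609 = 0.00016997831 m^3. 1 fluid_ounce = 2.957353e-05 m^3, so 0.09805 fluid_ounce = 0.09805 * 2.957353e-05 = 2.8996846e-06 m^3. Sum: 0.00016997831 + 2.8996846e-06 = 0.00017287799 m^3. 1 gallon_US = 0.0037854118 m^3, so 0.00017287799 m^3 = 0.00017287799 / 0.0037854118 = 0.045669533 gallon_US ≈ 0.04567 gallon_US (4 s.f.). Final answer: 0.04567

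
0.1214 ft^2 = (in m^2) 1 ft^2 = 0.09290304 m^2, so 0.1214 ft^2 = 0.1214 * 0.09290304 = 0.011278429 m^2. Result: 0.011278429 m^2 ≈ 0.01128 m^2 (4 s.f.). Final answer: 0.01128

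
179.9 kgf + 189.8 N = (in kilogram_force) 199.3. Check: 1 kgf = 9.80665 N, so 179.9 kgf = 179.9 * 9.80665 = 1764.2163 N. 189.8 N is already in N. Sum: 1764.2163 + 189.8 = 1954.0163 N. 1 kilogram_force = 9.80665 N, so 1954.0163 N = 1954.0163 / 9.80665 = 199.25421 kilogram_force ≈ 199.3 kilogram_force (4 s.f.).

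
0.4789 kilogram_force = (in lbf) 1.056. Check: 1 kilogram_force = 9.80665 N, so 0.4789 kilogram_force = 0.4789 * 9.80665 = 4.6964047 N. 1 lbf = 4.4482216 N, so 4.6964047 N = 4.6964047 / 4.4482216 = 1.0557938 lbf ≈ 1.056 lbf (4 s.f.).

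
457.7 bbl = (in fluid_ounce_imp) 2.561e+06. Check: 1 bbl = 0.15898729 m^3, so 457.7 bbl = 457.7 * 0.15898729 = 72.768485 m^3. 1 fluid_ounce_imp = 2.8413063e-05 m^3, so 72.768485 m^3 = 72.768485 / 2.8413063e-05 = 2561092.6 fluid_ounce_imp ≈ 2.561e+06 fluid_ounce_imp (4 s.f.).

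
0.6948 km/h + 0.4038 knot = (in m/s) 1 km/h = 0.27777778 m/s, so 0.6948 km/h = 0.6948 * 0.27777778 = 0.193 m/s. 1 knot = 0.51444444 m/s, so 0.4038 knot = 0.4038 * 0.51444444 = 0.20773267 m/s. Sum: 0.193 + 0.20773267 = 0.40073267 m/s. Result: 0.40073267 m/s ≈ 0.4007 m/s (4 s.f.). Final answer: 0.4007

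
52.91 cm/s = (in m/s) 1 cm/s = 0.01 m/s, so 52.91 cm/s = 52.91 * 0.01 = 0.5291 m/s. Result: 0.5291 m/s. Final answer: 0.5291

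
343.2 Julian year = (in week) 1.791e+04. Check: 1 Julian year = 31557600 s, so 343.2 Julian year = 343.2 * 31557600 = 1.0830568e+10 s. 1 week = 604800 s, so 1.0830568e+10 s = 1.0830568e+10 / 604800 = 17907.686 week ≈ 1.791e+04 week (4 s.f.).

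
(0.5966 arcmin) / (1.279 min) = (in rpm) 2.16e-05. Check: 1 arcmin = 0.00029088821 rad, so 0.5966 arcmin = 0.5966 * 0.00029088821 = 0.00017354391 rad. 1 min = 60 s, so 1.279 min = 1.279 * 60 = 76.74 s. Combine: 0.00017354391 rad / 76.74 s = 2.261453e-06 rad/s. 1 rpm = 0.10471976 rad/s, so 2.261453e-06 rad/s = 2.261453e-06 / 0.10471976 = 2.1595286e-05 rpm ≈ 2.16e-05 rpm (4 s.f.).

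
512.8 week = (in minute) 1 week = 604800 s, so 512.8 week = 512.8 * 604800 = 3.1014144e+08 s. 1 minute = 60 s, so 3.1014144e+08 s = 3.1014144e+08 / 60 = 5169024 minute ≈ 5.169e+06 minute (4 s.f.). Final answer: 5.169e+06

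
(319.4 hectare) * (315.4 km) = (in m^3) 1.007e+12. Check: 1 hectare = 10000 m^2, so 319.4 hectare = 319.4 * 10000 = 3194000 m^2. 1 km = 1000 m, so 315.4 km = 315.4 * 1000 = 315400 m. Combine: 3194000 m^2 * 315400 m = 1.0073876e+12 m^3. Result: 1.0073876e+12 m^3 ≈ 1.007e+12 m^3 (4 s.f.).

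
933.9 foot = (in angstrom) 1 foot = 0.3048 m, so 933.9 foot = 933.9 * 0.3048 = 284.65272 m. 1 angstrom = 1e-10 m, so 284.65272 m = 284.65272 / 1e-10 = 2.8465272e+12 angstrom ≈ 2.847e+12 angstrom (4 s.f.). Final answer: 2.847e+12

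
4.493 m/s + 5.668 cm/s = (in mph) 10.18. Check: 4.493 m/s is already in m/s. 1 cm/s = 0.01 m/s, so 5.668 cm/s = 5.668 * 0.01 = 0.05668 m/s. Sum: 4.493 + 0.05668 = 4.54968 m/s. 1 mph = 0.44704 m/s, so 4.54968 m/s = 4.54968 / 0.44704 = 10.177344 mph ≈ 10.18 mph (4 s.f.).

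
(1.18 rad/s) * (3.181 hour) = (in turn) 1.18 rad/s is already in rad/s. 1 hour = 3600 s, so 3.181 hour = 3.181 * 3600 = 11451.6 s. Combine: 1.18 rad/s * 11451.6 s = 13512.888 rad. 1 turn = 6.2831853 rad, so 13512.888 rad = 13512.888 / 6.2831853 = 2150.6429 turn ≈ 2151 turn (4 s.f.). Final answer: 2151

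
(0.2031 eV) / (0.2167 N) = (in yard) 1.642e-19. Check: 1 eV = 1.6021766e-19 J, so 0.2031 eV = 0.2031 * 1.6021766e-19 = 3.2540207e-20 J. 0.2167 N is already in N. Combine: 3.2540207e-20 J / 0.2167 N = 1.5016247e-19 m. 1 yard = 0.9144 m, so 1.5016247e-19 m = 1.5016247e-19 / 0.9144 = 1.6421968e-19 yard ≈ 1.642e-19 yard (4 s.f.).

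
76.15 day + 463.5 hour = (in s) 8.248e+06. Check: 1 day = 86400 s, so 76.15 day = 76.15 * 86400 = 6579360 s. 1 hour = 3600 s, so 463.5 hour = 463.5 * 3600 = 1668600 s. Sum: 6579360 + 1668600 = 8247960 s. Result: 8247960 s ≈ 8.248e+06 s (4 s.f.).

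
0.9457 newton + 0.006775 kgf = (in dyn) 0.9457 newton = 0.9457 N. 1 kgf = 9.80665 N, so 0.006775 kgf = 0.006775 * 9.80665 = 0.066440054 N. Sum: 0.9457 + 0.066440054 = 1.0121401 N. 1 dyn = 1e-05 N, so 1.0121401 N = 1.0121401 / 1e-05 = 101214.01 dyn ≈ 1.012e+05 dyn (4 s.f.). Final answer: 1.012e+05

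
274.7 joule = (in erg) 274.7 joule = 274.7 J. 1 erg = 1e-07 J, so 274.7 J = 274.7 / 1e-07 = 2.747e+09 erg. Final answer: 2.747e+09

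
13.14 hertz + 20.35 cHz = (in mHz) 1.334e+04. Check: 13.14 hertz = 13.14 Hz. 1 cHz = 0.01 Hz, so 20.35 cHz = 20.35 * 0.01 = 0.2035 Hz. Sum: 13.14 + 0.2035 = 13.3435 Hz. 1 mHz = 0.001 Hz, so 13.3435 Hz = 13.3435 / 0.001 = 13343.5 mHz ≈ 1.334e+04 mHz (4 s.f.).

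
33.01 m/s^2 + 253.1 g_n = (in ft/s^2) 8252. Check: 33.01 m/s^2 is already in m/s^2. 1 g_n = 9.80665 m/s^2, so 253.1 g_n = 253.1 * 9.80665 = 2482.0631 m/s^2. Sum: 33.01 + 2482.0631 = 2515.0731 m/s^2. 1 ft/s^2 = 0.3048 m/s^2, so 2515.0731 m/s^2 = 2515.0731 / 0.3048 = 8251.5522 ft/s^2 ≈ 8252 ft/s^2 (4 s.f.).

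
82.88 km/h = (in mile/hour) 51.5. Check: 1 km/h = 0.27777778 m/s, so 82.88 km/h = 82.88 * 0.27777778 = 23.022222 m/s. 1 mile/hour = 0.44704 m/s, so 23.022222 m/s = 23.022222 / 0.44704 = 51.499244 mile/hour ≈ 51.5 mile/hour (4 s.f.).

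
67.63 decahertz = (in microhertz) 6.763e+08. Check: 1 decahertz = 10 Hz, so 67.63 decahertz = 67.63 * 10 = 676.3 Hz. 1 microhertz = 1e-06 Hz, so 676.3 Hz = 676.3 / 1e-06 = 6.763e+08 microhertz.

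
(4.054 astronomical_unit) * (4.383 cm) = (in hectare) 1 astronomical_unit = 1.4959787e+11 m, so 4.054 astronomical_unit = 4.054 * 1.4959787e+11 = 6.0646977e+11 m. 1 cm = 0.01 m, so 4.383 cm = 4.383 * 0.01 = 0.04383 m. Combine: 6.0646977e+11 m * 0.04383 m = 2.658157e+10 m^2. 1 hectare = 10000 m^2, so 2.658157e+10 m^2 = 2.658157e+10 / 10000 = 2658157 hectare ≈ 2.658e+06 hectare (4 s.f.). Final answer: 2.658e+06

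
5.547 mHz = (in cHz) 0.5547. Check: 1 mHz = 0.001 Hz, so 5.547 mHz = 5.547 * 0.001 = 0.005547 Hz. 1 cHz = 0.01 Hz, so 0.005547 Hz = 0.005547 / 0.01 = 0.5547 cHz.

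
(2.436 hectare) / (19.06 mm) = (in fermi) 1.278e+21. Check: 1 hectare = 10000 m^2, so 2.436 hectare = 2.436 * 10000 = 24360 m^2. 1 mm = 0.001 m, so 19.06 mm = 19.06 * 0.001 = 0.01906 m. Combine: 24360 m^2 / 0.01906 m = 1278069.3 m. 1 fermi = 1e-15 m, so 1278069.3 m = 1278069.3 / 1e-15 = 1.2780693e+21 fermi ≈ 1.278e+21 fermi (4 s.f.).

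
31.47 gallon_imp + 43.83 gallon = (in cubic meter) 1 gallon_imp = 0.00454609 m^3, so 31.47 gallon_imp = 31.47 * 0.00454609 = 0.14306545 m^3. 1 gallon = 0.0037854118 m^3, so 43.83 gallon = 43.83 * 0.0037854118 = 0.1659146 m^3. Sum: 0.14306545 + 0.1659146 = 0.30898005 m^3. 0.30898005 m^3 = 0.30898005 cubic meter ≈ 0.309 cubic meter (4 s.f.). Final answer: 0.309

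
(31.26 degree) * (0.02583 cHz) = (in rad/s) 1 degree = 0.017453293 rad, so 31.26 degree = 31.26 * 0.017453293 = 0.54558992 rad. 1 cHz = 0.01 Hz, so 0.02583 cHz = 0.02583 * 0.01 = 0.0002583 Hz. Combine: 0.54558992 rad * 0.0002583 Hz = 0.00014092588 rad/s. Result: 0.00014092588 rad/s ≈ 0.0001409 rad/s (4 s.f.). Final answer: 0.0001409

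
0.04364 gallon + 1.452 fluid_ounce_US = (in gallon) 0.05498. Check: 1 gallon = 0.0037854118 m^3, so 0.04364 gallon = 0.04364 * 0.0037854118 = 0.00016519537 m^3. 1 fluid_ounce_US = 2.957353e-05 m^3, so 1.452 fluid_ounce_US = 1.452 * 2.957353e-05 = 4.2940765e-05 m^3. Sum: 0.00016519537 + 4.2940765e-05 = 0.00020813614 m^3. 1 gallon = 0.0037854118 m^3, so 0.00020813614 m^3 = 0.00020813614 / 0.0037854118 = 0.05498375 gallon ≈ 0.05498 gallon (4 s.f.).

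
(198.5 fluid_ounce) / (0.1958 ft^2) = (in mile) 0.0002005. Check: 1 fluid_ounce = 2.957353e-05 m^3, so 198.5 fluid_ounce = 198.5 * 2.957353e-05 = 0.0058703456 m^3. 1 ft^2 = 0.09290304 m^2, so 0.1958 ft^2 = 0.1958 * 0.09290304 = 0.018190415 m^2. Combine: 0.0058703456 m^3 / 0.018190415 m^2 = 0.32271642 m. 1 mile = 1609.344 m, so 0.32271642 m = 0.32271642 / 1609.344 = 0.00020052668 mile ≈ 0.0002005 mile (4 s.f.).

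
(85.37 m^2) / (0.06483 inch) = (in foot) 85.37 m^2 is already in m^2. 1 inch = 0.0254 m, so 0.06483 inch = 0.06483 * 0.0254 = 0.001646682 m. Combine: 85.37 m^2 / 0.001646682 m = 51843.647 m. 1 foot = 0.3048 m, so 51843.647 m = 51843.647 / 0.3048 = 170090.7 foot ≈ 1.701e+05 foot (4 s.f.). Final answer: 1.701e+05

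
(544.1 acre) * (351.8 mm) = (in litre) 1 acre = 4046.8564 m^2, so 544.1 acre = 544.1 * 4046.8564 = 2201894.6 m^2. 1 mm = 0.001 m, so 351.8 mm = 351.8 * 0.001 = 0.3518 m. Combine: 2201894.6 m^2 * 0.3518 m = 774626.51 m^3. 1 litre = 0.001 m^3, so 774626.51 m^3 = 774626.51 / 0.001 = 7.7462651e+08 litre ≈ 7.746e+08 litre (4 s.f.). Final answer: 7.746e+08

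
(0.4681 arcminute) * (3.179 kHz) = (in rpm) 1 arcminute = 0.00029088821 rad, so 0.4681 arcminute = 0.4681 * 0.00029088821 = 0.00013616477 rad. 1 kHz = 1000 Hz, so 3.179 kHz = 3.179 * 1000 = 3179 Hz. Combine: 0.00013616477 rad * 3179 Hz = 0.43286781 rad/s. 1 rpm = 0.10471976 rad/s, so 0.43286781 rad/s = 0.43286781 / 0.10471976 = 4.1335831 rpm ≈ 4.134 rpm (4 s.f.). Final answer: 4.134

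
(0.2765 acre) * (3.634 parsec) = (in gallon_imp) 2.76e+22. Check: 1 acre = 4046.8564 m^2, so 0.2765 acre = 0.2765 * 4046.8564 = 1118.9558 m^2. 1 parsec = 3.0856776e+16 m, so 3.634 parsec = 3.634 * 3.0856776e+16 = 1.1213352e+17 m. Combine: 1118.9558 m^2 * 1.1213352e+17 m = 1.2547246e+20 m^3. 1 gallon_imp = 0.00454609 m^3, so 1.2547246e+20 m^3 = 1.2547246e+20 / 0.00454609 = 2.7600082e+22 gallon_imp ≈ 2.76e+22 gallon_imp (4 s.f.).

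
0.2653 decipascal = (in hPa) 0.0002653. Check: 1 decipascal = 0.1 Pa, so 0.2653 decipascal = 0.2653 * 0.1 = 0.02653 Pa. 1 hPa = 100 Pa, so 0.02653 Pa = 0.02653 / 100 = 0.0002653 hPa.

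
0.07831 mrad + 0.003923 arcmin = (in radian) 7.945e-05. Check: 1 mrad = 0.001 rad, so 0.07831 mrad = 0.07831 * 0.001 = 7.831e-05 rad. 1 arcmin = 0.00029088821 rad, so 0.003923 arcmin = 0.003923 * 0.00029088821 = 1.1411544e-06 rad. Sum: 7.831e-05 + 1.1411544e-06 = 7.9451154e-05 rad. 7.9451154e-05 rad = 7.9451154e-05 radian ≈ 7.945e-05 radian (4 s.f.).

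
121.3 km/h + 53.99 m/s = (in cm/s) 1 km/h = 0.27777778 m/s, so 121.3 km/h = 121.3 * 0.27777778 = 33.694444 m/s. 53.99 m/s is already in m/s. Sum: 33.694444 + 53.99 = 87.684444 m/s. 1 cm/s = 0.01 m/s, so 87.684444 m/s = 87.684444 / 0.01 = 8768.4444 cm/s ≈ 8768 cm/s (4 s.f.). Final answer: 8768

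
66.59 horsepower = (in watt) 1 horsepower = 745.69987 W, so 66.59 horsepower = 66.59 * 745.69987 = 49656.154 W. 49656.154 W = 49656.154 watt ≈ 4.966e+04 watt (4 s.f.). Final answer: 4.966e+04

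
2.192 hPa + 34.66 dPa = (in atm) 0.002198. Check: 1 hPa = 100 Pa, so 2.192 hPa = 2.192 * 100 = 219.2 Pa. 1 dPa = 0.1 Pa, so 34.66 dPa = 34.66 * 0.1 = 3.466 Pa. Sum: 219.2 + 3.466 = 222.666 Pa. 1 atm = 101325 Pa, so 222.666 Pa = 222.666 / 101325 = 0.0021975426 atm ≈ 0.002198 atm (4 s.f.).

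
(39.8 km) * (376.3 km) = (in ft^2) 1.612e+11. Check: 1 km = 1000 m, so 39.8 km = 39.8 * 1000 = 39800 m. 1 km = 1000 m, so 376.3 km = 376.3 * 1000 = 376300 m. Combine: 39800 m * 376300 m = 1.497674e+10 m^2. 1 ft^2 = 0.09290304 m^2, so 1.497674e+10 m^2 = 1.497674e+10 / 0.09290304 = 1.6120829e+11 ft^2 ≈ 1.612e+11 ft^2 (4 s.f.).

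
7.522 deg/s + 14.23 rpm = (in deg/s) 92.9. Check: 1 deg/s = 0.017453293 rad/s, so 7.522 deg/s = 7.522 * 0.017453293 = 0.13128367 rad/s. 1 rpm = 0.10471976 rad/s, so 14.23 rpm = 14.23 * 0.10471976 = 1.4901621 rad/s. Sum: 0.13128367 + 1.4901621 = 1.6214458 rad/s. 1 deg/s = 0.017453293 rad/s, so 1.6214458 rad/s = 1.6214458 / 0.017453293 = 92.902 deg/s ≈ 92.9 deg/s (4 s.f.).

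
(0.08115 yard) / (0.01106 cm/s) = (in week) 1 yard = 0.9144 m, so 0.08115 yard = 0.08115 * 0.9144 = 0.07420356 m. 1 cm/s = 0.01 m/s, so 0.01106 cm/s = 0.01106 * 0.01 = 0.0001106 m/s. Combine: 0.07420356 m / 0.0001106 m/s = 670.91826 s. 1 week = 604800 s, so 670.91826 s = 670.91826 / 604800 = 0.0011093225 week ≈ 0.001109 week (4 s.f.). Final answer: 0.001109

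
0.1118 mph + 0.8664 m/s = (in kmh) 1 mph = 0.44704 m/s, so 0.1118 mph = 0.1118 * 0.44704 = 0.049979072 m/s. 0.8664 m/s is already in m/s. Sum: 0.049979072 + 0.8664 = 0.91637907 m/s. 1 kmh = 0.27777778 m/s, so 0.91637907 m/s = 0.91637907 / 0.27777778 = 3.2989647 kmh ≈ 3.299 kmh (4 s.f.). Final answer: 3.299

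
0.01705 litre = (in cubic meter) 1 litre = 0.001 m^3, so 0.01705 litre = 0.01705 * 0.001 = 1.705e-05 m^3. 1.705e-05 m^3 = 1.705e-05 cubic meter. Final answer: 1.705e-05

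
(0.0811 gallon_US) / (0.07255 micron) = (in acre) 1 gallon_US = 0.0037854118 m^3, so 0.0811 gallon_US = 0.0811 * 0.0037854118 = 0.0003069969 m^3. 1 micron = 1e-06 m, so 0.07255 micron = 0.07255 * 1e-06 = 7.255e-08 m. Combine: 0.0003069969 m^3 / 7.255e-08 m = 4231.5216 m^2. 1 acre = 4046.8564 m^2, so 4231.5216 m^2 = 4231.5216 / 4046.8564 = 1.0456318 acre ≈ 1.046 acre (4 s.f.). Final answer: 1.046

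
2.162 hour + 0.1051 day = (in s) 1 hour = 3600 s, so 2.162 hour = 2.162 * 3600 = 7783.2 s. 1 day = 86400 s, so 0.1051 day = 0.1051 * 86400 = 9080.64 s. Sum: 7783.2 + 9080.64 = 16863.84 s. Result: 16863.84 s ≈ 1.686e+04 s (4 s.f.). Final answer: 1.686e+04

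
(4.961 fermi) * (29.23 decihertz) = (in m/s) 1 fermi = 1e-15 m, so 4.961 fermi = 4.961 * 1e-15 = 4.961e-15 m. 1 decihertz = 0.1 Hz, so 29.23 decihertz = 29.23 * 0.1 = 2.923 Hz. Combine: 4.961e-15 m * 2.923 Hz = 1.4501003e-14 m/s. Result: 1.4501003e-14 m/s ≈ 1.45e-14 m/s (4 s.f.). Final answer: 1.45e-14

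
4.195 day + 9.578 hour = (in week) 1 day = 86400 s, so 4.195 day = 4.195 * 86400 = 362448 s. 1 hour = 3600 s, so 9.578 hour = 9.578 * 3600 = 34480.8 s. Sum: 362448 + 34480.8 = 396928.8 s. 1 week = 604800 s, so 396928.8 s = 396928.8 / 604800 = 0.65629762 week ≈ 0.6563 week (4 s.f.). Final answer: 0.6563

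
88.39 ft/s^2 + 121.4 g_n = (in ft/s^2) 1 ft/s^2 = 0.3048 m/s^2, so 88.39 ft/s^2 = 88.39 * 0.3048 = 26.941272 m/s^2. 1 g_n = 9.80665 m/s^2, so 121.4 g_n = 121.4 * 9.80665 = 1190.5273 m/s^2. Sum: 26.941272 + 1190.5273 = 1217.4686 m/s^2. 1 ft/s^2 = 0.3048 m/s^2, so 1217.4686 m/s^2 = 1217.4686 / 0.3048 = 3994.3195 ft/s^2 ≈ 3994 ft/s^2 (4 s.f.). Final answer: 3994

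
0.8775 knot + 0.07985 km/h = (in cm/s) 1 knot = 0.51444444 m/s, so 0.8775 knot = 0.8775 * 0.51444444 = 0.451425 m/s. 1 km/h = 0.27777778 m/s, so 0.07985 km/h = 0.07985 * 0.27777778 = 0.022180556 m/s. Sum: 0.451425 + 0.022180556 = 0.47360556 m/s. 1 cm/s = 0.01 m/s, so 0.47360556 m/s = 0.47360556 / 0.01 = 47.360556 cm/s ≈ 47.36 cm/s (4 s.f.). Final answer: 47.36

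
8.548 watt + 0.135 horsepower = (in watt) 8.548 watt = 8.548 W. 1 horsepower = 745.69987 W, so 0.135 horsepower = 0.135 * 745.69987 = 100.66948 W. Sum: 8.548 + 100.66948 = 109.21748 W. 109.21748 W = 109.21748 watt ≈ 109.2 watt (4 s.f.). Final answer: 109.2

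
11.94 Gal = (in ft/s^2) 0.3917. Check: 1 Gal = 0.01 m/s^2, so 11.94 Gal = 11.94 * 0.01 = 0.1194 m/s^2. 1 ft/s^2 = 0.3048 m/s^2, so 0.1194 m/s^2 = 0.1194 / 0.3048 = 0.39173228 ft/s^2 ≈ 0.3917 ft/s^2 (4 s.f.).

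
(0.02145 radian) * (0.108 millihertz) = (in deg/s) 0.0001327. Check: 0.02145 radian = 0.02145 rad. 1 millihertz = 0.001 Hz, so 0.108 millihertz = 0.108 * 0.001 = 0.000108 Hz. Combine: 0.02145 rad * 0.000108 Hz = 2.3166e-06 rad/s. 1 deg/s = 0.017453293 rad/s, so 2.3166e-06 rad/s = 2.3166e-06 / 0.017453293 = 0.0001327314 deg/s ≈ 0.0001327 deg/s (4 s.f.).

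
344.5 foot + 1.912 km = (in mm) 1 foot = 0.3048 m, so 344.5 foot = 344.5 * 0.3048 = 105.0036 m. 1 km = 1000 m, so 1.912 km = 1.912 * 1000 = 1912 m. Sum: 105.0036 + 1912 = 2017.0036 m. 1 mm = 0.001 m, so 2017.0036 m = 2017.0036 / 0.001 = 2017003.6 mm ≈ 2.017e+06 mm (4 s.f.). Final answer: 2.017e+06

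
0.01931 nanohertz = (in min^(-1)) 1.159e-09. Check: 1 nanohertz = 1e-09 Hz, so 0.01931 nanohertz = 0.01931 * 1e-09 = 1.931e-11 Hz. 1 min^(-1) = 0.016666667 Hz, so 1.931e-11 Hz = 1.931e-11 / 0.016666667 = 1.1586e-09 min^(-1) ≈ 1.159e-09 min^(-1) (4 s.f.).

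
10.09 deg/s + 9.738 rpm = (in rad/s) 1 deg/s = 0.017453293 rad/s, so 10.09 deg/s = 10.09 * 0.017453293 = 0.17610372 rad/s. 1 rpm = 0.10471976 rad/s, so 9.738 rpm = 9.738 * 0.10471976 = 1.019761 rad/s. Sum: 0.17610372 + 1.019761 = 1.1958647 rad/s. Result: 1.1958647 rad/s ≈ 1.196 rad/s (4 s.f.). Final answer: 1.196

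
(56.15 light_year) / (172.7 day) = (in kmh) 1 light_year = 9.4607305e+15 m, so 56.15 light_year = 56.15 * 9.4607305e+15 = 5.3122002e+17 m. 1 day = 86400 s, so 172.7 day = 172.7 * 86400 = 14921280 s. Combine: 5.3122002e+17 m / 14921280 s = 3.5601504e+10 m/s. 1 kmh = 0.27777778 m/s, so 3.5601504e+10 m/s = 3.5601504e+10 / 0.27777778 = 1.2816542e+11 kmh ≈ 1.282e+11 kmh (4 s.f.). Final answer: 1.282e+11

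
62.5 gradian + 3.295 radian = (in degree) 1 gradian = 0.015707963 rad, so 62.5 gradian = 62.5 * 0.015707963 = 0.9817477 rad. 3.295 radian = 3.295 rad. Sum: 0.9817477 + 3.295 = 4.2767477 rad. 1 degree = 0.017453293 rad, so 4.2767477 rad = 4.2767477 / 0.017453293 = 245.03959 degree ≈ 245 degree (4 s.f.). Final answer: 245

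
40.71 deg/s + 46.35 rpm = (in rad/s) 5.564. Check: 1 deg/s = 0.017453293 rad/s, so 40.71 deg/s = 40.71 * 0.017453293 = 0.71052354 rad/s. 1 rpm = 0.10471976 rad/s, so 46.35 rpm = 46.35 * 0.10471976 = 4.8537606 rad/s. Sum: 0.71052354 + 4.8537606 = 5.5642842 rad/s. Result: 5.5642842 rad/s ≈ 5.564 rad/s (4 s.f.).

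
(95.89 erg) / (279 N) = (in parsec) 1.114e-24. Check: 1 erg = 1e-07 J, so 95.89 erg = 95.89 * 1e-07 = 9.589e-06 J. 279 N is already in N. Combine: 9.589e-06 J / 279 N = 3.4369176e-08 m. 1 parsec = 3.0856776e+16 m, so 3.4369176e-08 m = 3.4369176e-08 / 3.0856776e+16 = 1.1138291e-24 parsec ≈ 1.114e-24 parsec (4 s.f.).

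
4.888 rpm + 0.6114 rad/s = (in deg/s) 1 rpm = 0.10471976 rad/s, so 4.888 rpm = 4.888 * 0.10471976 = 0.51187016 rad/s. 0.6114 rad/s is already in rad/s. Sum: 0.51187016 + 0.6114 = 1.1232702 rad/s. 1 deg/s = 0.017453293 rad/s, so 1.1232702 rad/s = 1.1232702 / 0.017453293 = 64.35864 deg/s ≈ 64.36 deg/s (4 s.f.). Final answer: 64.36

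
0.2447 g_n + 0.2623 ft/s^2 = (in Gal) 1 g_n = 9.80665 m/s^2, so 0.2447 g_n = 0.2447 * 9.80665 = 2.3996873 m/s^2. 1 ft/s^2 = 0.3048 m/s^2, so 0.2623 ft/s^2 = 0.2623 * 0.3048 = 0.07994904 m/s^2. Sum: 2.3996873 + 0.07994904 = 2.4796363 m/s^2. 1 Gal = 0.01 m/s^2, so 2.4796363 m/s^2 = 2.4796363 / 0.01 = 247.96363 Gal ≈ 248 Gal (4 s.f.). Final answer: 248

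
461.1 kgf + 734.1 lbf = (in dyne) 7.787e+08. Check: 1 kgf = 9.80665 N, so 461.1 kgf = 461.1 * 9.80665 = 4521.8463 N. 1 lbf = 4.4482216 N, so 734.1 lbf = 734.1 * 4.4482216 = 3265.4395 N. Sum: 4521.8463 + 3265.4395 = 7787.2858 N. 1 dyne = 1e-05 N, so 7787.2858 N = 7787.2858 / 1e-05 = 7.7872858e+08 dyne ≈ 7.787e+08 dyne (4 s.f.).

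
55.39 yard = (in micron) 1 yard = 0.9144 m, so 55.39 yard = 55.39 * 0.9144 = 50.648616 m. 1 micron = 1e-06 m, so 50.648616 m = 50.648616 / 1e-06 = 50648616 micron ≈ 5.065e+07 micron (4 s.f.). Final answer: 5.065e+07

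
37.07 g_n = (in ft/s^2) 1193. Check: 1 g_n = 9.80665 m/s^2, so 37.07 g_n = 37.07 * 9.80665 = 363.53252 m/s^2. 1 ft/s^2 = 0.3048 m/s^2, so 363.53252 m/s^2 = 363.53252 / 0.3048 = 1192.692 ft/s^2 ≈ 1193 ft/s^2 (4 s.f.).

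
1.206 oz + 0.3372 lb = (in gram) 187.1. Check: 1 oz = 0.028349523 kg, so 1.206 oz = 1.206 * 0.028349523 = 0.034189525 kg. 1 lb = 0.45359237 kg, so 0.3372 lb = 0.3372 * 0.45359237 = 0.15295135 kg. Sum: 0.034189525 + 0.15295135 = 0.18714087 kg. 1 gram = 0.001 kg, so 0.18714087 kg = 0.18714087 / 0.001 = 187.14087 gram ≈ 187.1 gram (4 s.f.).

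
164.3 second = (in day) 164.3 second = 164.3 s. 1 day = 86400 s, so 164.3 s = 164.3 / 86400 = 0.0019016204 day ≈ 0.001902 day (4 s.f.). Final answer: 0.001902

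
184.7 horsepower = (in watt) 1 horsepower = 745.69987 W, so 184.7 horsepower = 184.7 * 745.69987 = 137730.77 W. 137730.77 W = 137730.77 watt ≈ 1.377e+05 watt (4 s.f.). Final answer: 1.377e+05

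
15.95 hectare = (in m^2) 1.595e+05. Check: 1 hectare = 10000 m^2, so 15.95 hectare = 15.95 * 10000 = 159500 m^2. Result: 159500 m^2 ≈ 1.595e+05 m^2 (4 s.f.).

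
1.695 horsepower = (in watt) 1 horsepower = 745.69987 W, so 1.695 horsepower = 1.695 * 745.69987 = 1263.9613 W. 1263.9613 W = 1263.9613 watt ≈ 1264 watt (4 s.f.). Final answer: 1264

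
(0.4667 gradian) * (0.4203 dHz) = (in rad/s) 0.0003081. Check: 1 gradian = 0.015707963 rad, so 0.4667 gradian = 0.4667 * 0.015707963 = 0.0073309065 rad. 1 dHz = 0.1 Hz, so 0.4203 dHz = 0.4203 * 0.1 = 0.04203 Hz. Combine: 0.0073309065 rad * 0.04203 Hz = 0.000308118 rad/s. Result: 0.000308118 rad/s ≈ 0.0003081 rad/s (4 s.f.).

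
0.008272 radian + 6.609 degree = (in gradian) 0.008272 radian = 0.008272 rad. 1 degree = 0.017453293 rad, so 6.609 degree = 6.609 * 0.017453293 = 0.11534881 rad. Sum: 0.008272 + 0.11534881 = 0.12362081 rad. 1 gradian = 0.015707963 rad, so 0.12362081 rad = 0.12362081 / 0.015707963 = 7.8699452 gradian ≈ 7.87 gradian (4 s.f.). Final answer: 7.87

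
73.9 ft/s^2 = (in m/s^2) 22.52. Check: 1 ft/s^2 = 0.3048 m/s^2, so 73.9 ft/s^2 = 73.9 * 0.3048 = 22.52472 m/s^2. Result: 22.52472 m/s^2 ≈ 22.52 m/s^2 (4 s.f.).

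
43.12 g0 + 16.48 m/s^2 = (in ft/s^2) 1441. Check: 1 g0 = 9.80665 m/s^2, so 43.12 g0 = 43.12 * 9.80665 = 422.86275 m/s^2. 16.48 m/s^2 is already in m/s^2. Sum: 422.86275 + 16.48 = 439.34275 m/s^2. 1 ft/s^2 = 0.3048 m/s^2, so 439.34275 m/s^2 = 439.34275 / 0.3048 = 1441.4132 ft/s^2 ≈ 1441 ft/s^2 (4 s.f.).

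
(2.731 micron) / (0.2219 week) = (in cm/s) 2.035e-09. Check: 1 micron = 1e-06 m, so 2.731 micron = 2.731 * 1e-06 = 2.731e-06 m. 1 week = 604800 s, so 0.2219 week = 0.2219 * 604800 = 134205.12 s. Combine: 2.731e-06 m / 134205.12 s = 2.0349447e-11 m/s. 1 cm/s = 0.01 m/s, so 2.0349447e-11 m/s = 2.0349447e-11 / 0.01 = 2.0349447e-09 cm/s ≈ 2.035e-09 cm/s (4 s.f.).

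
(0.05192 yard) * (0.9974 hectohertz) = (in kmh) 1 yard = 0.9144 m, so 0.05192 yard = 0.05192 * 0.9144 = 0.047475648 m. 1 hectohertz = 100 Hz, so 0.9974 hectohertz = 0.9974 * 100 = 99.74 Hz. Combine: 0.047475648 m * 99.74 Hz = 4.7352211 m/s. 1 kmh = 0.27777778 m/s, so 4.7352211 m/s = 4.7352211 / 0.27777778 = 17.046796 kmh ≈ 17.05 kmh (4 s.f.). Final answer: 17.05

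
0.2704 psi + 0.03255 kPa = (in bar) 0.01897. Check: 1 psi = 6894.7573 Pa, so 0.2704 psi = 0.2704 * 6894.7573 = 1864.3424 Pa. 1 kPa = 1000 Pa, so 0.03255 kPa = 0.03255 * 1000 = 32.55 Pa. Sum: 1864.3424 + 32.55 = 1896.8924 Pa. 1 bar = 100000 Pa, so 1896.8924 Pa = 1896.8924 / 100000 = 0.018968924 bar ≈ 0.01897 bar (4 s.f.).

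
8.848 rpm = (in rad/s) 1 rpm = 0.10471976 rad/s, so 8.848 rpm = 8.848 * 0.10471976 = 0.92656039 rad/s. Result: 0.92656039 rad/s ≈ 0.9266 rad/s (4 s.f.). Final answer: 0.9266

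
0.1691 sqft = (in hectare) 1 sqft = 0.09290304 m^2, so 0.1691 sqft = 0.1691 * 0.09290304 = 0.015709904 m^2. 1 hectare = 10000 m^2, so 0.015709904 m^2 = 0.015709904 / 10000 = 1.5709904e-06 hectare ≈ 1.571e-06 hectare (4 s.f.). Final answer: 1.571e-06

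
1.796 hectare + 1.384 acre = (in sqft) 2.536e+05. Check: 1 hectare = 10000 m^2, so 1.796 hectare = 1.796 * 10000 = 17960 m^2. 1 acre = 4046.8564 m^2, so 1.384 acre = 1.384 * 4046.8564 = 5600.8493 m^2. Sum: 17960 + 5600.8493 = 23560.849 m^2. 1 sqft = 0.09290304 m^2, so 23560.849 m^2 = 23560.849 / 0.09290304 = 253606.87 sqft ≈ 2.536e+05 sqft (4 s.f.).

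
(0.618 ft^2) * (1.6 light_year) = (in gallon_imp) 1.912e+17. Check: 1 ft^2 = 0.09290304 m^2, so 0.618 ft^2 = 0.618 * 0.09290304 = 0.057414079 m^2. 1 light_year = 9.4607305e+15 m, so 1.6 light_year = 1.6 * 9.4607305e+15 = 1.5137169e+16 m. Combine: 0.057414079 m^2 * 1.5137169e+16 m = 8.690866e+14 m^3. 1 gallon_imp = 0.00454609 m^3, so 8.690866e+14 m^3 = 8.690866e+14 / 0.00454609 = 1.9117233e+17 gallon_imp ≈ 1.912e+17 gallon_imp (4 s.f.).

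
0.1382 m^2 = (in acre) 1 acre = 4046.8564 m^2, so 0.1382 m^2 = 0.1382 / 4046.8564 = 3.4149964e-05 acre ≈ 3.415e-05 acre (4 s.f.). Final answer: 3.415e-05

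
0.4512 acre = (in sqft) 1.965e+04. Check: 1 acre = 4046.8564 m^2, so 0.4512 acre = 0.4512 * 4046.8564 = 1825.9416 m^2. 1 sqft = 0.09290304 m^2, so 1825.9416 m^2 = 1825.9416 / 0.09290304 = 19654.272 sqft ≈ 1.965e+04 sqft (4 s.f.).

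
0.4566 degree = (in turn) 0.001268. Check: 1 degree = 0.017453293 rad, so 0.4566 degree = 0.4566 * 0.017453293 = 0.0079691734 rad. 1 turn = 6.2831853 rad, so 0.0079691734 rad = 0.0079691734 / 6.2831853 = 0.0012683333 turn ≈ 0.001268 turn (4 s.f.).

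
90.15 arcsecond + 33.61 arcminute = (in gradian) 1 arcsecond = 4.8481368e-06 rad, so 90.15 arcsecond = 90.15 * 4.8481368e-06 = 0.00043705953 rad. 1 arcminute = 0.00029088821 rad, so 33.61 arcminute = 33.61 * 0.00029088821 = 0.0097767527 rad. Sum: 0.00043705953 + 0.0097767527 = 0.010213812 rad. 1 gradian = 0.015707963 rad, so 0.010213812 rad = 0.010213812 / 0.015707963 = 0.65023148 gradian ≈ 0.6502 gradian (4 s.f.). Final answer: 0.6502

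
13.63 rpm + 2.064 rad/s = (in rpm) 1 rpm = 0.10471976 rad/s, so 13.63 rpm = 13.63 * 0.10471976 = 1.4273303 rad/s. 2.064 rad/s is already in rad/s. Sum: 1.4273303 + 2.064 = 3.4913303 rad/s. 1 rpm = 0.10471976 rad/s, so 3.4913303 rad/s = 3.4913303 / 0.10471976 = 33.339748 rpm ≈ 33.34 rpm (4 s.f.). Final answer: 33.34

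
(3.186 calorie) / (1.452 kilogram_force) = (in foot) 1 calorie = 4.184 J, so 3.186 calorie = 3.186 * 4.184 = 13.330224 J. 1 kilogram_force = 9.80665 N, so 1.452 kilogram_force = 1.452 * 9.80665 = 14.239256 N. Combine: 13.330224 J / 14.239256 N = 0.93616016 m. 1 foot = 0.3048 m, so 0.93616016 m = 0.93616016 / 0.3048 = 3.0713916 foot ≈ 3.071 foot (4 s.f.). Final answer: 3.071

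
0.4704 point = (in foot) 0.0005444. Check: 1 point = 0.00035277778 m, so 0.4704 point = 0.4704 * 0.00035277778 = 0.00016594667 m. 1 foot = 0.3048 m, so 0.00016594667 m = 0.00016594667 / 0.3048 = 0.00054444444 foot ≈ 0.0005444 foot (4 s.f.).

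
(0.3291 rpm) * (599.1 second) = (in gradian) 1314. Check: 1 rpm = 0.10471976 rad/s, so 0.3291 rpm = 0.3291 * 0.10471976 = 0.034463271 rad/s. 599.1 second = 599.1 s. Combine: 0.034463271 rad/s * 599.1 s = 20.646946 rad. 1 gradian = 0.015707963 rad, so 20.646946 rad = 20.646946 / 0.015707963 = 1314.4254 gradian ≈ 1314 gradian (4 s.f.).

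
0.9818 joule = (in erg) 9.818e+06. Check: 0.9818 joule = 0.9818 J. 1 erg = 1e-07 J, so 0.9818 J = 0.9818 / 1e-07 = 9818000 erg ≈ 9.818e+06 erg (4 s.f.).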